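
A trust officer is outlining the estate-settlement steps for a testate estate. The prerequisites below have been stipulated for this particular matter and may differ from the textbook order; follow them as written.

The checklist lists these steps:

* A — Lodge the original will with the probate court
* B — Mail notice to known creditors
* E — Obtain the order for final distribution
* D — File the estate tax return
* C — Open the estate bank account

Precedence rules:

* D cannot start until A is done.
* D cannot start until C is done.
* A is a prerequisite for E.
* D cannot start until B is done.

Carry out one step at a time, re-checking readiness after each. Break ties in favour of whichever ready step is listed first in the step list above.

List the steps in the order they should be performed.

A, B, E, C, D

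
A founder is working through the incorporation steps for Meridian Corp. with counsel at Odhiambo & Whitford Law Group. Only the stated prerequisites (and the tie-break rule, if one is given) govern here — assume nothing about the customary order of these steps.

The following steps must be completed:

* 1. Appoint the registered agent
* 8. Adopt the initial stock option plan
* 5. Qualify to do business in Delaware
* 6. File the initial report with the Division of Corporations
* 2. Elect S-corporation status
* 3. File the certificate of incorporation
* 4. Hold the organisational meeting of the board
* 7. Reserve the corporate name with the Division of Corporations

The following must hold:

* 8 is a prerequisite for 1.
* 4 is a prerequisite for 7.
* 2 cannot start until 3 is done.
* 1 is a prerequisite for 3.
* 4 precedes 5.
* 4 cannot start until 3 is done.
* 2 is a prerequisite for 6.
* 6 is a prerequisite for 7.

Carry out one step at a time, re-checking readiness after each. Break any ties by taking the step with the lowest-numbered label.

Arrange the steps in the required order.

8 is the only step with nothing outstanding, so it goes first.
That leaves 1 as the only ready step → 1.
3 needed 1, now all done → 3.
Now 2 and 4 have their prerequisites met. 2 has the earlier label, so 2 next.
6 now also ready, so the ready set is {4, 6}; 4 has the earlier label → 4.
5 now also ready, so the ready set is {5, 6}; 5 has the earlier label → 5.
6 needed 2, now all done → 6.
Next only 7 has its prerequisites met → 7.

8, 1, 3, 2, 4, 5, 6, 7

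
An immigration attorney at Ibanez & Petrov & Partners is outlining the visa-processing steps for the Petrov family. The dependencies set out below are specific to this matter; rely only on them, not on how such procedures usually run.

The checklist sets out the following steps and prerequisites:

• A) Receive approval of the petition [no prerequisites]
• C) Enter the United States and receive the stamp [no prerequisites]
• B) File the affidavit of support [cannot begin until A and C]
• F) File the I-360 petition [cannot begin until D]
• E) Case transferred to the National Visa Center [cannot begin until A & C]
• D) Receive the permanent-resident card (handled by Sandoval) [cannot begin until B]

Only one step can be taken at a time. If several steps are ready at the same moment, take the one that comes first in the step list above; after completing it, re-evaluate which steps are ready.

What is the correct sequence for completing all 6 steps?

A, C, B, E, D, F

Nothing is required for A and C. A is listed earlier → A first.
Next only C has its prerequisites met → C.
Now B and E have their prerequisites met. B is listed earlier, so B next.
E and D are both available; E is listed earlier → E.
D is the only step now ready → D.
Next only F has its prerequisites met → F.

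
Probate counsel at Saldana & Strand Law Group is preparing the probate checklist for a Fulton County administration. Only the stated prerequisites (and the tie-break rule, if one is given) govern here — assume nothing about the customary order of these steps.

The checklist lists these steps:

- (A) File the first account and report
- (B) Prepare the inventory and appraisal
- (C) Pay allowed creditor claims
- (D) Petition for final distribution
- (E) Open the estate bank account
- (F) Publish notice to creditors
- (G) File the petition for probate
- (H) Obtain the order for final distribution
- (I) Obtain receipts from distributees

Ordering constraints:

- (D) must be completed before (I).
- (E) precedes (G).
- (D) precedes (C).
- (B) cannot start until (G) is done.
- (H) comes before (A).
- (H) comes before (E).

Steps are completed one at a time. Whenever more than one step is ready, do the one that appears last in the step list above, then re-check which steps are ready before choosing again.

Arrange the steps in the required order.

(H) (F) (E) (G) (D) (I) (C) (B) (A)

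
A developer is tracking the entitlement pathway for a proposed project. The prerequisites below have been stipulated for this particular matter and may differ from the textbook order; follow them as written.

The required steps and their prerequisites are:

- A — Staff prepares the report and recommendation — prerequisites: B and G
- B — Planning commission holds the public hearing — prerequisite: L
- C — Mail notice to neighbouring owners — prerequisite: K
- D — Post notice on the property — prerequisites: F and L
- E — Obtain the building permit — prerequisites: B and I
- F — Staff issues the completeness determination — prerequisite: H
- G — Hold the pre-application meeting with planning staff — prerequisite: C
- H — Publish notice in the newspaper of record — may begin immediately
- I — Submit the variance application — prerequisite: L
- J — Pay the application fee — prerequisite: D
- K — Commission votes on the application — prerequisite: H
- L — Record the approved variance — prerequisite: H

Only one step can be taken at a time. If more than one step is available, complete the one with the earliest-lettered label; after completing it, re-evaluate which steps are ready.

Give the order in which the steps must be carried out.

Only H has no prerequisites, so it is first.
Ready: F, K and L. F has the earlier label → F.
K and L are both available; K has the earlier label → K.
C and L are both available; C has the earlier label → C.
G and L are both available; G has the earlier label → G.
That leaves L as the only ready step → L.
Now B, D and I have their prerequisites met. B has the earlier label, so B next.
A now also ready, so the ready set is {A, D, I}; A has the earlier label → A.
Ready: D and I. D has the earlier label → D.
Now I and J have their prerequisites met. I has the earlier label, so I next.
E and J are both available; E has the earlier label → E.
J is the only step now ready → J.

H → F → K → C → G → L → B → A → D → I → E → J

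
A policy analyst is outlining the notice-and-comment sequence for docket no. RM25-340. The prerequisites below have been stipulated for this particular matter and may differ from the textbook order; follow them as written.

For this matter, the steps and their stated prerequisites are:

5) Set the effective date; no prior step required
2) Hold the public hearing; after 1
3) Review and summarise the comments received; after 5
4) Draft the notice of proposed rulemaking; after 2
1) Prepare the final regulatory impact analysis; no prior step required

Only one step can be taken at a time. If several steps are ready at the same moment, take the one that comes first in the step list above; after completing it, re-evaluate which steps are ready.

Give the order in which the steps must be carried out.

5, 3, 1, 2, 4

5 and 1 have no prerequisites; 5 is listed earlier, so 5 is first.
3 and 1 are both available; 3 is listed earlier → 3.
Next only 1 has its prerequisites met → 1.
2 needed 1, now all done → 2.
4 is the only step now ready → 4.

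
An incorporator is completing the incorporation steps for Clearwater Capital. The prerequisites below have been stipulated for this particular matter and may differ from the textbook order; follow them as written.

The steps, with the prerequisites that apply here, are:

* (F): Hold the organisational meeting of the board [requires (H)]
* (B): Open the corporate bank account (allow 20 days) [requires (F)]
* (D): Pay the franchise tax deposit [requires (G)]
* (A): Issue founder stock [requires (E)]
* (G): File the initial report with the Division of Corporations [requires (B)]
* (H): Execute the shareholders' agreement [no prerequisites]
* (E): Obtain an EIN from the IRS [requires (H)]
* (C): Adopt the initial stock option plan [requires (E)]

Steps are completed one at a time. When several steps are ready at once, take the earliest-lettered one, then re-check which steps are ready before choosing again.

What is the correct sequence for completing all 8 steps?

(H) has no prerequisites → (H) first.
Ready: (E) and (F). (E) has the earlier label → (E).
Now (A), (C) and (F) have their prerequisites met. (A) has the earlier label, so (A) next.
Ready: (C) and (F). (C) has the earlier label → (C).
Next only (F) has its prerequisites met → (F).
(B) is the only step now ready → (B).
(G) needed (B), now all done → (G).
(D) is the only step now ready → (D).

(H) → (E) → (A) → (C) → (F) → (B) → (G) → (D)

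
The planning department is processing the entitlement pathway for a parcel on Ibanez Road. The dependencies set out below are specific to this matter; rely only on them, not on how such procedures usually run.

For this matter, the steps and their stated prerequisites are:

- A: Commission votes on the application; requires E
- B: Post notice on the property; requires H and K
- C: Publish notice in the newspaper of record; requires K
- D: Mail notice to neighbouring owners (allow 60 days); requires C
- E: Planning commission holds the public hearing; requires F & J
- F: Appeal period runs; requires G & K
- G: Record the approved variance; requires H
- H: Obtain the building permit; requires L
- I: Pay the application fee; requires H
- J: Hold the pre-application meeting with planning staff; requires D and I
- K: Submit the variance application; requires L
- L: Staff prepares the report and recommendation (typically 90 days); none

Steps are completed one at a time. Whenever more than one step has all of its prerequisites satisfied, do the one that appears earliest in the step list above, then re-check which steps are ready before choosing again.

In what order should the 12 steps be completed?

L H G I K B C D F J E A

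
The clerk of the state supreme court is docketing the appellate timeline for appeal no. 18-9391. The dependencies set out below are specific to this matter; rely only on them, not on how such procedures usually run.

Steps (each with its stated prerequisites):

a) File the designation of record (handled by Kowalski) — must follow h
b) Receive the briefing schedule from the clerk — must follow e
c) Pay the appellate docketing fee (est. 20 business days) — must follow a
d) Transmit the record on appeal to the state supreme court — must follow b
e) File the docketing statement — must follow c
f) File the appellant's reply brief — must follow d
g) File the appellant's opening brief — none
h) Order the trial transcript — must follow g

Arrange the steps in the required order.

g has no prerequisites → g first.
Next only h has its prerequisites met → h.
Next only a has its prerequisites met → a.
That leaves c as the only ready step → c.
e is the only step now ready → e.
b needed e, now all done → b.
d needed b, now all done → d.
f needed d, now all done → f.

g → h → a → c → e → b → d → f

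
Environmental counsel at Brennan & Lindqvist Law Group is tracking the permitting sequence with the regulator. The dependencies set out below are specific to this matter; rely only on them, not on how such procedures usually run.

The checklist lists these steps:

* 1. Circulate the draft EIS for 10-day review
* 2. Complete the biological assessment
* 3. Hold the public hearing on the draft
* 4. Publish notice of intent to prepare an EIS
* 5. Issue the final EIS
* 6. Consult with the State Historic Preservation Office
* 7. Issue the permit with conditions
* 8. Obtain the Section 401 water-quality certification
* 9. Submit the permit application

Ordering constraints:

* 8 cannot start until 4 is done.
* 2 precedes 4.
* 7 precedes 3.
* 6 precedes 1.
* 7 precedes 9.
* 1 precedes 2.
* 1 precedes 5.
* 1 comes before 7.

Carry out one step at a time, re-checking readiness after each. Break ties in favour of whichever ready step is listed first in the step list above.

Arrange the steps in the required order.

Only 6 has no prerequisites, so it is first.
Next only 1 has its prerequisites met → 1.
Ready: 2, 5 and 7. 2 is listed earlier → 2.
Ready: 4, 5 and 7. 4 is listed earlier → 4.
8 now also ready, so the ready set is {5, 7, 8}; 5 is listed earlier → 5.
Now 7 and 8 have their prerequisites met. 7 is listed earlier, so 7 next.
3 and 9 now also ready, so the ready set is {3, 8, 9}; 3 is listed earlier → 3.
8 and 9 are both available; 8 is listed earlier → 8.
Next only 9 has its prerequisites met → 9.

6, 1, 2, 4, 5, 7, 3, 8, 9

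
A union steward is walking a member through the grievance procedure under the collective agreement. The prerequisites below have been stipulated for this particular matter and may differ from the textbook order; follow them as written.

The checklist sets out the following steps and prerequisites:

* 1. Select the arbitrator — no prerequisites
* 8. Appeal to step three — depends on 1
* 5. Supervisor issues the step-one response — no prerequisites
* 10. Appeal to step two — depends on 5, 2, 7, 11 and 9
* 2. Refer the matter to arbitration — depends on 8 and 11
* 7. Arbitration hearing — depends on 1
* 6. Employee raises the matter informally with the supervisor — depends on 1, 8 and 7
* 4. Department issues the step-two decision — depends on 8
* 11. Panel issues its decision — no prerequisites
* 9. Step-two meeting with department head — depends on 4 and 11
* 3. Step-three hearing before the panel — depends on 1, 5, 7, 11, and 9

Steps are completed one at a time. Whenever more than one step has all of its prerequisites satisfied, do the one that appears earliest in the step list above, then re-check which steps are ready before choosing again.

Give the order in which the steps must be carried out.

1 8 5 7 6 4 11 2 9 10 3

Nothing is required for 1, 5 and 11. 1 is listed earlier → 1 first.
8, 5, 7 and 11 are all available; 8 is listed earlier → 8.
4 now also ready, so the ready set is {5, 7, 4, 11}; 5 is listed earlier → 5.
Now 7, 4 and 11 have their prerequisites met. 7 is listed earlier, so 7 next.
Ready: 6, 4 and 11. 6 is listed earlier → 6.
Ready: 4 and 11. 4 is listed earlier → 4.
11 is the only step now ready → 11.
Now 2 and 9 have their prerequisites met. 2 is listed earlier, so 2 next.
That leaves 9 as the only ready step → 9.
10 and 3 are both available; 10 is listed earlier → 10.
3 is the only step now ready → 3.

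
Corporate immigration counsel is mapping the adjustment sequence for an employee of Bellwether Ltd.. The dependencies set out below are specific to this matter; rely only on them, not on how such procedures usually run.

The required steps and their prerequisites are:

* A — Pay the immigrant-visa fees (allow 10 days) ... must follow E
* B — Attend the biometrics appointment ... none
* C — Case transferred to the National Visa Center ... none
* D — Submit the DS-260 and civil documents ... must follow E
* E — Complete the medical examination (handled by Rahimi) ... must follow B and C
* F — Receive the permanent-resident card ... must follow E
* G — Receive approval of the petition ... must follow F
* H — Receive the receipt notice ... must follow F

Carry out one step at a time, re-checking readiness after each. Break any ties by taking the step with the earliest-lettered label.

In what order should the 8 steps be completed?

B C E A D F G H

Nothing is required for B and C. B has the earlier label → B first.
That leaves C as the only ready step → C.
E needed B and C, now all done → E.
A, D and F are all available; A has the earlier label → A.
Now D and F have their prerequisites met. D has the earlier label, so D next.
Next only F has its prerequisites met → F.
G and H are both available; G has the earlier label → G.
Next only H has its prerequisites met → H.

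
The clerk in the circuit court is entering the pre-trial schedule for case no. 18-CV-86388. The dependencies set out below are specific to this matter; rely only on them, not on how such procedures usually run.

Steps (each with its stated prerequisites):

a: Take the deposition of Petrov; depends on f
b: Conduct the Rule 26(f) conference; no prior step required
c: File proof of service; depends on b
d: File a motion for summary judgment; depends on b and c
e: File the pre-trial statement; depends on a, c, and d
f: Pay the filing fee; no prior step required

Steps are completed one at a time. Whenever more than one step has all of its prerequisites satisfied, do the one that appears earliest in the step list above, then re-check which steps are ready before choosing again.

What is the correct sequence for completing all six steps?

Nothing is required for b and f. b is listed earlier → b first.
c now also ready, so the ready set is {c, f}; c is listed earlier → c.
Ready: d and f. d is listed earlier → d.
That leaves f as the only ready step → f.
a is the only step now ready → a.
e needed a, c and d, now all done → e.

b → c → d → f → a → e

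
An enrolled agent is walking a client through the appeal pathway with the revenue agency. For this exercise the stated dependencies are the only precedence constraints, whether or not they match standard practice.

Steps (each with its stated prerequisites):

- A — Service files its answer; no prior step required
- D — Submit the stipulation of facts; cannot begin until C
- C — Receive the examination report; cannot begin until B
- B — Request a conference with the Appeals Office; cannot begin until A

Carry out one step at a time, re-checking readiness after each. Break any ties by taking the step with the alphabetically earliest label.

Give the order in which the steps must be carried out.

A → B → C → D

Only A has no prerequisites, so it is first.
That leaves B as the only ready step → B.
C needed B, now all done → C.
Next only D has its prerequisites met → D.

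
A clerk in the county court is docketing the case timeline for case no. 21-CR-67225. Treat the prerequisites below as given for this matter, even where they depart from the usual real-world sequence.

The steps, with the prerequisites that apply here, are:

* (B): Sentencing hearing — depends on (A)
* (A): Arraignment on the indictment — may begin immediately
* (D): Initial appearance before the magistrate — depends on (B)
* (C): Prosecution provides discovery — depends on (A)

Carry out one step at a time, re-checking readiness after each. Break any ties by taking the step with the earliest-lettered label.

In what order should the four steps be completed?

(A) is the only step with nothing outstanding, so it goes first.
Ready: (B) and (C). (B) has the earlier label → (B).
(D) now also ready, so the ready set is {(C), (D)}; (C) has the earlier label → (C).
Next only (D) has its prerequisites met → (D).

(A) (B) (C) (D)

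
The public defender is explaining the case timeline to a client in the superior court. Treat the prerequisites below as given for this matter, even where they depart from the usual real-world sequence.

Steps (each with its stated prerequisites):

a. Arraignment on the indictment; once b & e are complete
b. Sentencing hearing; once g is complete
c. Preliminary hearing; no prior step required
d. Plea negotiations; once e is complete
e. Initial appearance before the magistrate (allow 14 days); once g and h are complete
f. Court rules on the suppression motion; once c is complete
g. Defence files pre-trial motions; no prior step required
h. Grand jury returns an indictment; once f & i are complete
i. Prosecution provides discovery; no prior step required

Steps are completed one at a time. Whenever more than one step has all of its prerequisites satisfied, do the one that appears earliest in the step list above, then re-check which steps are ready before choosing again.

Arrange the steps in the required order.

c → f → g → b → i → h → e → a → d

c, g and i have no prerequisites; c is listed earlier, so c is first.
Ready: f, g and i. f is listed earlier → f.
Ready: g and i. g is listed earlier → g.
Now b and i have their prerequisites met. b is listed earlier, so b next.
Next only i has its prerequisites met → i.
That leaves h as the only ready step → h.
e needed g and h, now all done → e.
Ready: a and d. a is listed earlier → a.
That leaves d as the only ready step → d.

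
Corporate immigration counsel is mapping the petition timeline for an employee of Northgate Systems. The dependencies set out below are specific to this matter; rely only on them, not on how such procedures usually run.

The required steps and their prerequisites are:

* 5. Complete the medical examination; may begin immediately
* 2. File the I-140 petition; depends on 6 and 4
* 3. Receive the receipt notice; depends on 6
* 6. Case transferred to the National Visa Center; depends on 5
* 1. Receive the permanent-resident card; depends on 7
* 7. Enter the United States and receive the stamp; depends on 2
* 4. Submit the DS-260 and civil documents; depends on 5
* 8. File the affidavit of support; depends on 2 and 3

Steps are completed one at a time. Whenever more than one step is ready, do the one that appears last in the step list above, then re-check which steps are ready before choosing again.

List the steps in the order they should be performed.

5 is the only step with nothing outstanding, so it goes first.
Now 4 and 6 have their prerequisites met. 4 is listed later, so 4 next.
That leaves 6 as the only ready step → 6.
3 and 2 are both available; 3 is listed later → 3.
That leaves 2 as the only ready step → 2.
Ready: 8 and 7. 8 is listed later → 8.
7 is the only step now ready → 7.
Next only 1 has its prerequisites met → 1.

5 4 6 3 2 8 7 1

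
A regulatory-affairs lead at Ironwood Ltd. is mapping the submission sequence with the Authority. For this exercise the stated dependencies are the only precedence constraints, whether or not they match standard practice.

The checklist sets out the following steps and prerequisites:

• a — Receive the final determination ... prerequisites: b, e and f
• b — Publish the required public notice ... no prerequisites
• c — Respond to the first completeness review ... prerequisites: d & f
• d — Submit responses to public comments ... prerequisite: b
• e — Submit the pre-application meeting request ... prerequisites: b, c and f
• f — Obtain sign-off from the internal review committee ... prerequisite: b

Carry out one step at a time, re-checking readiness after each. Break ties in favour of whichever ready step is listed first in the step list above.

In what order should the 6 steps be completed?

b → d → f → c → e → a

b has no prerequisites → b first.
Now d and f have their prerequisites met. d is listed earlier, so d next.
f needed b, now all done → f.
Next only c has its prerequisites met → c.
e needed b, c and f, now all done → e.
a needed b, e and f, now all done → a.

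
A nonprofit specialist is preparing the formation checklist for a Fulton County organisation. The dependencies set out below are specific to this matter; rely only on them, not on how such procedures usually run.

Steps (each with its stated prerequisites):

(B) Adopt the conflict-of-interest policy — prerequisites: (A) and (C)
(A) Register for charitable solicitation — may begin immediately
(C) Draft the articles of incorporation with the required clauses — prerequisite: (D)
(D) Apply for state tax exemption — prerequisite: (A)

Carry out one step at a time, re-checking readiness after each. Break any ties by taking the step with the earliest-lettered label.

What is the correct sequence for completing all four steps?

(A) (D) (C) (B)

Only (A) has no prerequisites, so it is first.
(D) is the only step now ready → (D).
(C) needed (D), now all done → (C).
That leaves (B) as the only ready step → (B).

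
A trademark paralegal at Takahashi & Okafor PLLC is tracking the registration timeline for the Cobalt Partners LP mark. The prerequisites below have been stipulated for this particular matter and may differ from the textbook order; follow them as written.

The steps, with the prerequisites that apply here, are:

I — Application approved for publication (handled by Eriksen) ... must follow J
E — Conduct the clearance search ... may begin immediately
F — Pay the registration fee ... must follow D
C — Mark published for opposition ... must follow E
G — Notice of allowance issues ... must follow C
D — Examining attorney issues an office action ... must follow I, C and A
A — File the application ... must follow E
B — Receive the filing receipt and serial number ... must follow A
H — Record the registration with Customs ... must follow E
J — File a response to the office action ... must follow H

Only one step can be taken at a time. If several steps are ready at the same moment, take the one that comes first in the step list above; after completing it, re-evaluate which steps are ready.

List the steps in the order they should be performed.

E has no prerequisites → E first.
C, A and H are all available; C is listed earlier → C.
G, A and H are all available; G is listed earlier → G.
Ready: A and H. A is listed earlier → A.
Ready: B and H. B is listed earlier → B.
Next only H has its prerequisites met → H.
Next only J has its prerequisites met → J.
Next only I has its prerequisites met → I.
D needed I, C and A, now all done → D.
Next only F has its prerequisites met → F.

E, C, G, A, B, H, J, I, D, F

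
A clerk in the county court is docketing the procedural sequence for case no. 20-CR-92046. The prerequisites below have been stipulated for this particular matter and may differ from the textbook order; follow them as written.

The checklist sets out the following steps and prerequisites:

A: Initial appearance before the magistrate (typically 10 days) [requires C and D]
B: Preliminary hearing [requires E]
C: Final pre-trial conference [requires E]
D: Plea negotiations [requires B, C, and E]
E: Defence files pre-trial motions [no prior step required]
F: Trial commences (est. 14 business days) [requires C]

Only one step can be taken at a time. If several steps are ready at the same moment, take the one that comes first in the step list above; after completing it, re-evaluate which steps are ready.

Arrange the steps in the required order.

E, B, C, D, A, F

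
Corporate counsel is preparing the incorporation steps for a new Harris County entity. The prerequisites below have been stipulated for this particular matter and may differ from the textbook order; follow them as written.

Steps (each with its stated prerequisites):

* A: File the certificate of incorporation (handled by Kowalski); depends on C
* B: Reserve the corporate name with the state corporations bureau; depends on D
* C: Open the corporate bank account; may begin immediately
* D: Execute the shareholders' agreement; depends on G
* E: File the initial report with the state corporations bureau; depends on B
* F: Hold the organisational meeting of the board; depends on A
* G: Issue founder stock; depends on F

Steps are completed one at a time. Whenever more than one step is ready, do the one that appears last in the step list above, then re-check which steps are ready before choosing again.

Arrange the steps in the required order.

C → A → F → G → D → B → E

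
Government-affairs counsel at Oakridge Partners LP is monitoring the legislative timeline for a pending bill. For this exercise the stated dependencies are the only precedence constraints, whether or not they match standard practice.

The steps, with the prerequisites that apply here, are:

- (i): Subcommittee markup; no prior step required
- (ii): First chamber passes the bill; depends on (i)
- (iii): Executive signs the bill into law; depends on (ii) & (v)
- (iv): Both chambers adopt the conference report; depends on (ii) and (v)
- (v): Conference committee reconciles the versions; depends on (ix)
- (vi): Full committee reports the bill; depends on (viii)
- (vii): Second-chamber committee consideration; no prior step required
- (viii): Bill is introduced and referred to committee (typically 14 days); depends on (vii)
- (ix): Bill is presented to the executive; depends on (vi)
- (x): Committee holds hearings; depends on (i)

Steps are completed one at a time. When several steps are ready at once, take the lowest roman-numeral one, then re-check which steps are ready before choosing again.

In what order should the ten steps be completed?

(i) and (vii) have no prerequisites; (i) has the earlier label, so (i) is first.
(ii), (vii) and (x) are all available; (ii) has the earlier label → (ii).
(vii) and (x) are both available; (vii) has the earlier label → (vii).
Ready: (viii) and (x). (viii) has the earlier label → (viii).
Now (vi) and (x) have their prerequisites met. (vi) has the earlier label, so (vi) next.
(ix) now also ready, so the ready set is {(ix), (x)}; (ix) has the earlier label → (ix).
(v) and (x) are both available; (v) has the earlier label → (v).
Ready: (iii), (iv) and (x). (iii) has the earlier label → (iii).
Now (iv) and (x) have their prerequisites met. (iv) has the earlier label, so (iv) next.
(x) needed (i), now all done → (x).

(i), (ii), (vii), (viii), (vi), (ix), (v), (iii), (iv), (x)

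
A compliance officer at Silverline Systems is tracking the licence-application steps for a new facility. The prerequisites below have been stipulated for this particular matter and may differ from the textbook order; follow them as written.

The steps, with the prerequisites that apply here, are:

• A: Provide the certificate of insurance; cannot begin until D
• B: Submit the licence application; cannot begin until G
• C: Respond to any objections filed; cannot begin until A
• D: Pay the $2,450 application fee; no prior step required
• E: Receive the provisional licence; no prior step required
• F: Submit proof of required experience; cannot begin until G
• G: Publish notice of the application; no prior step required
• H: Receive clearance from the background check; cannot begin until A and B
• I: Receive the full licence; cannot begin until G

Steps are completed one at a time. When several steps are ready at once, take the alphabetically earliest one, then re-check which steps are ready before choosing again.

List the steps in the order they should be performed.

D → A → C → E → G → B → F → H → I

D, E and G have no prerequisites; D has the earlier label, so D is first.
Ready: A, E and G. A has the earlier label → A.
Now C, E and G have their prerequisites met. C has the earlier label, so C next.
E and G are both available; E has the earlier label → E.
G is the only step now ready → G.
Now B, F and I have their prerequisites met. B has the earlier label, so B next.
H now also ready, so the ready set is {F, H, I}; F has the earlier label → F.
Now H and I have their prerequisites met. H has the earlier label, so H next.
I is the only step now ready → I.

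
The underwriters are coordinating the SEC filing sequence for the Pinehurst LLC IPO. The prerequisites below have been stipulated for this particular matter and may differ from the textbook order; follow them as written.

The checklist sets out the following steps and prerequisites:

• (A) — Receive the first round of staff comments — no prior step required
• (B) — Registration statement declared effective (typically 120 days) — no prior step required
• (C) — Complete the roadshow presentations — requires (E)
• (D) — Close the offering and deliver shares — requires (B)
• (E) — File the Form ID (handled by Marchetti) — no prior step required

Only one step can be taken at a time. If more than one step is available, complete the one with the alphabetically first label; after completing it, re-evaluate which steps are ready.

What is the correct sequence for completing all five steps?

(A) → (B) → (D) → (E) → (C)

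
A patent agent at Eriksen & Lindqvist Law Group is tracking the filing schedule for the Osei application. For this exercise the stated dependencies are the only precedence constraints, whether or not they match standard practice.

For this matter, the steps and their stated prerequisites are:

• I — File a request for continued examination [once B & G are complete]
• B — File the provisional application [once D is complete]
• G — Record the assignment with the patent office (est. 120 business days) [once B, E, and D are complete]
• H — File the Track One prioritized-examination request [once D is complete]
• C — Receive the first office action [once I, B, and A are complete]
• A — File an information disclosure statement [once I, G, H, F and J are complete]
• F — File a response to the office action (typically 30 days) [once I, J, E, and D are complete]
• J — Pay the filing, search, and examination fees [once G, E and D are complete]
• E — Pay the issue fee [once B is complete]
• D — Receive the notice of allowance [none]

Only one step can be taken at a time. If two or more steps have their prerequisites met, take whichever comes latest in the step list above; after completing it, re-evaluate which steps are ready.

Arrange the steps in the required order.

D, H, B, E, G, J, I, F, A, C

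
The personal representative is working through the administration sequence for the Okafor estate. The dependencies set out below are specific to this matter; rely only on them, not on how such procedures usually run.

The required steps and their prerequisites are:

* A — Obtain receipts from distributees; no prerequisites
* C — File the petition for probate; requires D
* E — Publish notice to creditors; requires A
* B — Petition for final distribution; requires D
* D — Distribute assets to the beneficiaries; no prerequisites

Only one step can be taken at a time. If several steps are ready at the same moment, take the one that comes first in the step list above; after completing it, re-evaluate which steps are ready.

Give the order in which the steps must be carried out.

A and D have no prerequisites; A is listed earlier, so A is first.
E and D are both available; E is listed earlier → E.
Next only D has its prerequisites met → D.
Ready: C and B. C is listed earlier → C.
That leaves B as the only ready step → B.

A, E, D, C, B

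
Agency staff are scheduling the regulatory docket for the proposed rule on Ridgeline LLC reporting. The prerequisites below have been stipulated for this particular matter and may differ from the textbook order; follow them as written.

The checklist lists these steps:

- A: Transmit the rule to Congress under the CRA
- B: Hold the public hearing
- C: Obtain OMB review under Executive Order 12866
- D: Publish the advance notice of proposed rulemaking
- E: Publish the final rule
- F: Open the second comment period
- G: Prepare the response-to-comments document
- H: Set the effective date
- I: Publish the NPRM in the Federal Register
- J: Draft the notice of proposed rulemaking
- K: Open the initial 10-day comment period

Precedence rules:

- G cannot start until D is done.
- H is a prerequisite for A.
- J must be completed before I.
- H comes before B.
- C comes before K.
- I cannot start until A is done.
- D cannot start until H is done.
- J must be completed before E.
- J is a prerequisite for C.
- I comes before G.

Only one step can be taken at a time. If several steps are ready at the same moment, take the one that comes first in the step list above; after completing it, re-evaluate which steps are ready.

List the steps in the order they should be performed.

Nothing is required for F, H and J. F is listed earlier → F first.
Now H and J have their prerequisites met. H is listed earlier, so H next.
Now A, B, D and J have their prerequisites met. A is listed earlier, so A next.
Now B, D and J have their prerequisites met. B is listed earlier, so B next.
Ready: D and J. D is listed earlier → D.
Next only J has its prerequisites met → J.
Ready: C, E and I. C is listed earlier → C.
K now also ready, so the ready set is {E, I, K}; E is listed earlier → E.
Now I and K have their prerequisites met. I is listed earlier, so I next.
G now also ready, so the ready set is {G, K}; G is listed earlier → G.
K needed C, now all done → K.

F H A B D J C E I G K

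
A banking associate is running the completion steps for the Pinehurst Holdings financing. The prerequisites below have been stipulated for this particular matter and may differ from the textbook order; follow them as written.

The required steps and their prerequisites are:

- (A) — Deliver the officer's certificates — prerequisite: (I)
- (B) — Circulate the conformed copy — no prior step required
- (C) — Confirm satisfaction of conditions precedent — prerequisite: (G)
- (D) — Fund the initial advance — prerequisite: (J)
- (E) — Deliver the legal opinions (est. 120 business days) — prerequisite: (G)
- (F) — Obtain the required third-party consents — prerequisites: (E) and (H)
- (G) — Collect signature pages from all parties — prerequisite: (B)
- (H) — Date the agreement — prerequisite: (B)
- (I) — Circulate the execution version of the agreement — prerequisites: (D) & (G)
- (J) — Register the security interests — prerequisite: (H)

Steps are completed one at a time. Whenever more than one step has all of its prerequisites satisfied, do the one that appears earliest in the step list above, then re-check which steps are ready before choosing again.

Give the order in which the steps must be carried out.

(B), (G), (C), (E), (H), (F), (J), (D), (I), (A)

(B) is the only step with nothing outstanding, so it goes first.
Now (G) and (H) have their prerequisites met. (G) is listed earlier, so (G) next.
Now (C), (E) and (H) have their prerequisites met. (C) is listed earlier, so (C) next.
(E) and (H) are both available; (E) is listed earlier → (E).
(H) needed (B), now all done → (H).
(F) and (J) are both available; (F) is listed earlier → (F).
That leaves (J) as the only ready step → (J).
(D) needed (J), now all done → (D).
That leaves (I) as the only ready step → (I).
(A) is the only step now ready → (A).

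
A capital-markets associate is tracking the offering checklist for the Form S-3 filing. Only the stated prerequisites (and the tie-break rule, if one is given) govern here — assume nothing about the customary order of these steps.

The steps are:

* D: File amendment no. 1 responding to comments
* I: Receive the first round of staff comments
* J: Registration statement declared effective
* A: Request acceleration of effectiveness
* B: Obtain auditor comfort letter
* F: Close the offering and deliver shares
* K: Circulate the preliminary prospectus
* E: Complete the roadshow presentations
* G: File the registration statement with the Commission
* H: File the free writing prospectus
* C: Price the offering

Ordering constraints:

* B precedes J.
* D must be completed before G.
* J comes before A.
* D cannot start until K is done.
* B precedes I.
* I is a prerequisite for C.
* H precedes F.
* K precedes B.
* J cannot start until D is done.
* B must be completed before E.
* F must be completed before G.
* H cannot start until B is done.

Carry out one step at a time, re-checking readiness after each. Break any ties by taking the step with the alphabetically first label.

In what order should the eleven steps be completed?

Only K has no prerequisites, so it is first.
Ready: B and D. B has the earlier label → B.
D, E, H and I are all available; D has the earlier label → D.
J now also ready, so the ready set is {E, H, I, J}; E has the earlier label → E.
Now H, I and J have their prerequisites met. H has the earlier label, so H next.
Ready: F, I and J. F has the earlier label → F.
Ready: G, I and J. G has the earlier label → G.
Ready: I and J. I has the earlier label → I.
Ready: C and J. C has the earlier label → C.
Next only J has its prerequisites met → J.
That leaves A as the only ready step → A.

K, B, D, E, H, F, G, I, C, J, A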